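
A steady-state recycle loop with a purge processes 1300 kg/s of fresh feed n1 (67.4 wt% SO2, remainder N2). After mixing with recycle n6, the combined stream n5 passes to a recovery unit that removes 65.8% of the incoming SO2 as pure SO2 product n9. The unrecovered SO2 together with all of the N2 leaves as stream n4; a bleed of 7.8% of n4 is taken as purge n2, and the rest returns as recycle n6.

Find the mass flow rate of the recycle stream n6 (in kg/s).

5413 kg/s

N2 enters only via n1 and leaves only via the purge: 1300×0.326 = 0.078×(N2 in n4), and the recovery unit passes all N2, so N2 in n5 = N2 in n4 = 5433.3 kg/s.
SO2 in n5: m_A = 1300×0.674 + (1−0.078)·(1−0.658)·m_A, so m_A = 876.2/0.6847 = 1279.7 kg/s.
n4 = (1−0.658)×1279.7 + 5433.3 = 5871 kg/s.
Recycle n6 = (1−0.078)×5871 = 5413.1 kg/s.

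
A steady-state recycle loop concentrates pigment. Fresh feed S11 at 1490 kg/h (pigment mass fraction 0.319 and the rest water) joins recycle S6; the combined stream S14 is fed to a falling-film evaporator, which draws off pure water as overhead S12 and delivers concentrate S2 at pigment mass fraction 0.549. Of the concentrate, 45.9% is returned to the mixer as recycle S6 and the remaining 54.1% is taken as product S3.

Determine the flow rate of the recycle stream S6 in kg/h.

Overall pigment balance (none leaves overhead): pigment in fresh feed = pigment in product, i.e. 1490×0.319 = (1−0.459)·S2·0.549.
S2 = 475.31/(0.549×0.541) = 1600.3 kg/h.
Recycle S6 = 0.459×1600.3 = 734.55 kg/h.

734.5 kg/h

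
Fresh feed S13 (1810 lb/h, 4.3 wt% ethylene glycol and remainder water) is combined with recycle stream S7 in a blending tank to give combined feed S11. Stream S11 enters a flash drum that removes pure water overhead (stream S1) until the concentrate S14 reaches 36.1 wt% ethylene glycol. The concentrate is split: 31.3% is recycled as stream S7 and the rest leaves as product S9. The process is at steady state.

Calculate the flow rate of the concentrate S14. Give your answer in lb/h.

Overall ethylene glycol balance (none leaves overhead): ethylene glycol in fresh feed = ethylene glycol in product, i.e. 1810×0.043 = (1−0.313)·S14·0.361.
S14 = 77.83/(0.361×0.687) = 313.82 lb/h.

313.8 lb/h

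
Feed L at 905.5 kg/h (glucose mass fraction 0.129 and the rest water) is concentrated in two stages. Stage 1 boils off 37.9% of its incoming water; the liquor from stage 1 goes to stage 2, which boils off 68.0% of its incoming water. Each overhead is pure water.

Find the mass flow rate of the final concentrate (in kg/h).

273.5 kg/h

water in feed = 905.5×0.871 = 788.69 kg/h.
After stage 1: water left = (1−0.379)×788.69 = 489.78; stream total = 606.59 kg/h.
After stage 2: water left = (1−0.680)×489.78 = 156.73; final concentrate = 273.54 kg/h.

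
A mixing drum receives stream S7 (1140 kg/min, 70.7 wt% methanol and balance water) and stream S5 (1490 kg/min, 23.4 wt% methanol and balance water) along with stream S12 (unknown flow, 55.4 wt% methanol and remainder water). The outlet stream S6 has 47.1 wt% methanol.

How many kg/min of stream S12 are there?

1013 kg/min

Let S12 be the unknown flow. Total out = 2630 + S12.
methanol balance: 1154.6 + 0.554·S12 = 0.471·(2630 + S12)
(0.554 − 0.471)·S12 = 0.471×2630 − 1154.6 = 84.09
S12 = 84.09 / 0.083 = 1013.1 kg/min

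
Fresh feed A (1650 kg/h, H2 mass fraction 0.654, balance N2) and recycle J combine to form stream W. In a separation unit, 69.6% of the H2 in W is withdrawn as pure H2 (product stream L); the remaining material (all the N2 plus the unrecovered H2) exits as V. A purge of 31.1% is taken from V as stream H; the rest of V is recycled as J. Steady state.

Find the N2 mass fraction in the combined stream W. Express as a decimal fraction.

N2 enters only via A and leaves only via the purge: 1650×0.346 = 0.311×(N2 in V), and the separation unit passes all N2, so N2 in W = N2 in V = 1835.7 kg/h.
H2 in W: m_A = 1650×0.654 + (1−0.311)·(1−0.696)·m_A, so m_A = 1079.1/0.7905 = 1365 kg/h.
W = 1365 + 1835.7 = 3200.7 kg/h.
N2 fraction in W = 1835.7/3200.7 = 0.574.

0.574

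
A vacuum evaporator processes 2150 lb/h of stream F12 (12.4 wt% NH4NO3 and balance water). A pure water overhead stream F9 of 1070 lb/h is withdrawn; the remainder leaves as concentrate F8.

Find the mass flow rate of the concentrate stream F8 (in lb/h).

Concentrate = 2150 − 1070 = 1080 lb/h.

1080 lb/h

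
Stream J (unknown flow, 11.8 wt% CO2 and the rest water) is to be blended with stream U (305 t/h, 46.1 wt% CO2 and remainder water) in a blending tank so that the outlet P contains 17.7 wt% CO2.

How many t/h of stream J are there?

Let J be the unknown flow. Total out = 305 + J.
CO2 balance: 140.61 + 0.118·J = 0.177·(305 + J)
(0.118 − 0.177)·J = 0.177×305 − 140.61 = -86.62
J = -86.62 / -0.059 = 1468.1 t/h

1468 t/h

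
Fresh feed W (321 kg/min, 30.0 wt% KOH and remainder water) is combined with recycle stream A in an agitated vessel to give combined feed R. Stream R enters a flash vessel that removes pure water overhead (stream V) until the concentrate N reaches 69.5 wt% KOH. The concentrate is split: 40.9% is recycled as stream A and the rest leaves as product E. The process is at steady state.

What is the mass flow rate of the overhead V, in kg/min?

182.4 kg/min

Overall KOH balance (none leaves overhead): KOH in fresh feed = KOH in product, i.e. 321×0.300 = (1−0.409)·N·0.695.
N = 96.3/(0.695×0.591) = 234.45 kg/min.
Recycle A = 0.409×234.45 = 95.891 kg/min.
Combined feed R = 321 + 95.891 = 416.89 kg/min.
Overhead V = R − N = 416.89 − 234.45 = 182.44 kg/min.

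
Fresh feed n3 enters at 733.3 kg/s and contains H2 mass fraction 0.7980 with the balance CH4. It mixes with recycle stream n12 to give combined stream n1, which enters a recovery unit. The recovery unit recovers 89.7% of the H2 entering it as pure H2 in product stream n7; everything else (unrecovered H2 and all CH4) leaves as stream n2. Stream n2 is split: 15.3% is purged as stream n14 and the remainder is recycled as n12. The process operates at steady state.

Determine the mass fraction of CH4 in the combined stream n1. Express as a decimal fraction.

CH4 enters only via n3 and leaves only via the purge: 733.3×0.202 = 0.153×(CH4 in n2), and the recovery unit passes all CH4, so CH4 in n1 = CH4 in n2 = 968.15 kg/s.
H2 in n1: m_A = 733.3×0.798 + (1−0.153)·(1−0.897)·m_A, so m_A = 585.17/0.9128 = 641.1 kg/s.
n1 = 641.1 + 968.15 = 1609.3 kg/s.
CH4 fraction in n1 = 968.15/1609.3 = 0.6016.

0.6016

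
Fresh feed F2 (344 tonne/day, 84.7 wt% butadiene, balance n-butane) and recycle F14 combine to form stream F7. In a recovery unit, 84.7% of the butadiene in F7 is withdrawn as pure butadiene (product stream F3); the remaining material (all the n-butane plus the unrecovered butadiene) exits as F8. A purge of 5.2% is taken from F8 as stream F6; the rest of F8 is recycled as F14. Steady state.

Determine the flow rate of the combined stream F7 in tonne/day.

1353 tonne/day

n-butane enters only via F2 and leaves only via the purge: 344×0.153 = 0.052×(n-butane in F8), and the recovery unit passes all n-butane, so n-butane in F7 = n-butane in F8 = 1012.2 tonne/day.
butadiene in F7: m_A = 344×0.847 + (1−0.052)·(1−0.847)·m_A, so m_A = 291.37/0.8550 = 340.8 tonne/day.
F7 = 340.8 + 1012.2 = 1353 tonne/day.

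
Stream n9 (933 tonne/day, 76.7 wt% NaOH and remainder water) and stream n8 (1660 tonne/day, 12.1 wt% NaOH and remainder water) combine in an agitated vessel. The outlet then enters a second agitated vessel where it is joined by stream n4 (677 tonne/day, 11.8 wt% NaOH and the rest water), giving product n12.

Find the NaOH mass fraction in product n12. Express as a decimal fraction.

Overall, product flow = 3270 tonne/day.
NaOH in = 933×0.767 + 1660×0.121 + 677×0.118 = 996.36 tonne/day.
NaOH fraction in n12 = 0.3047.

0.3047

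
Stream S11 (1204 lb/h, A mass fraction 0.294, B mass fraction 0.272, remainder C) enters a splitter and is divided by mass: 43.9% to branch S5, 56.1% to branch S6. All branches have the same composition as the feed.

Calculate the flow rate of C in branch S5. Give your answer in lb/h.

229.4 lb/h

Branch S5 total = 0.439×1204 = 528.56 lb/h.
C in S5 = 0.434×528.56 = 229.39 lb/h.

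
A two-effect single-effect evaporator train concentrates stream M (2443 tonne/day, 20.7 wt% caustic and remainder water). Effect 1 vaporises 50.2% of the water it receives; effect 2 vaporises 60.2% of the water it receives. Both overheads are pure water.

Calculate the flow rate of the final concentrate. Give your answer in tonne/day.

water in feed = 2443×0.793 = 1937.3 tonne/day.
After stage 1: water left = (1−0.502)×1937.3 = 964.77; stream total = 1470.5 tonne/day.
After stage 2: water left = (1−0.602)×964.77 = 383.98; final concentrate = 889.68 tonne/day.

889.7 tonne/day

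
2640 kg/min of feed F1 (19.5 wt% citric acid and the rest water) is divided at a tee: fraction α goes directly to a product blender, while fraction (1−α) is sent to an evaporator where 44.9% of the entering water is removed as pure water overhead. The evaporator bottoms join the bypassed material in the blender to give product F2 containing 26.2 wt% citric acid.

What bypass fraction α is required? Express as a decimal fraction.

0.292

All 2640×0.195 = 514.8 kg/min of citric acid reaches F2, so F2 = 514.8/0.262 = 1964.9 kg/min and vapour = 675.11 kg/min.
The evaporator receives (1−α)·2640 of feed at 0.805 water and removes 0.449 of that water:
0.449×0.805×(1−α)×2640 = 675.11
(1−α) = 675.11/954.21 = 0.7075;  α = 0.2925.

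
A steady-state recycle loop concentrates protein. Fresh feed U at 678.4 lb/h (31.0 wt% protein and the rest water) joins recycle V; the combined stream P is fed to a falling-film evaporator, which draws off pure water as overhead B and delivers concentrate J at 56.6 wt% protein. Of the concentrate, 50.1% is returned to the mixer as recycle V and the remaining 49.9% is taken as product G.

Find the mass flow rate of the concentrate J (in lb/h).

744.6 lb/h

Overall protein balance (none leaves overhead): protein in fresh feed = protein in product, i.e. 678.4×0.310 = (1−0.501)·J·0.566.
J = 210.3/(0.566×0.499) = 744.61 lb/h.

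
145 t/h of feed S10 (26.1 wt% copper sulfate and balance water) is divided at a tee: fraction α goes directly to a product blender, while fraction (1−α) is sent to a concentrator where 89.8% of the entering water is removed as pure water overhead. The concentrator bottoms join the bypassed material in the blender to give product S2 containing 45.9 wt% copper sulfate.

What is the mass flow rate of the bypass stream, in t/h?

All 145×0.261 = 37.845 t/h of copper sulfate reaches S2, so S2 = 37.845/0.459 = 82.451 t/h and vapour = 62.549 t/h.
The evaporator receives (1−α)·145 of feed at 0.739 water and removes 0.898 of that water:
0.898×0.739×(1−α)×145 = 62.549
(1−α) = 62.549/96.225 = 0.6500;  α = 0.3500.
Bypass flow = 0.3500×145 = 50.746 t/h.

50.75 t/h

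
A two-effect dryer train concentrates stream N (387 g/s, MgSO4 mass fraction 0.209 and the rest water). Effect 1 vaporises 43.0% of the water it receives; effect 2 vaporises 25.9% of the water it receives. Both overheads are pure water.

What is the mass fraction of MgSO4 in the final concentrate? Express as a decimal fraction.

0.385

water in feed = 387×0.791 = 306.12 g/s.
After stage 1: water left = (1−0.430)×306.12 = 174.49; stream total = 255.37 g/s.
After stage 2: water left = (1−0.259)×174.49 = 129.29; final concentrate = 210.18 g/s.
MgSO4 fraction = 80.883/210.18 = 0.385.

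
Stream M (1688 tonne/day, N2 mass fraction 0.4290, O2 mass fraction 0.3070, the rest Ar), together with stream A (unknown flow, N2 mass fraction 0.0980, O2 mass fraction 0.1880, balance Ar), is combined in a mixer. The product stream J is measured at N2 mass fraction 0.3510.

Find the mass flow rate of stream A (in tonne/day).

520.4 tonne/day

Let A be the unknown flow. Total out = 1688 + A.
N2 balance: 724.15 + 0.098·A = 0.351·(1688 + A)
(0.098 − 0.351)·A = 0.351×1688 − 724.15 = -131.66
A = -131.66 / -0.253 = 520.41 tonne/day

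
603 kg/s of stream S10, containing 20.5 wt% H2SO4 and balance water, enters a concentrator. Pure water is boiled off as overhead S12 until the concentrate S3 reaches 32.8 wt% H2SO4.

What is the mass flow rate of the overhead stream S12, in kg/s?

H2SO4 is conserved: 603×0.205 = 123.61 kg/s all reports to the concentrate.
Concentrate = 123.61/(target fraction) = 376.87 kg/s.
Overhead = 603 − 376.87 = 226.13 kg/s.

226.1 kg/s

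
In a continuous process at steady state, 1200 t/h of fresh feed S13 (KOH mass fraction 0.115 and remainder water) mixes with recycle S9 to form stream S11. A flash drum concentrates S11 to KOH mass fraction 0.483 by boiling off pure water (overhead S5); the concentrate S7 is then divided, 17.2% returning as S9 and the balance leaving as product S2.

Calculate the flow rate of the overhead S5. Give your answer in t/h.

914.3 t/h

Overall KOH balance (none leaves overhead): KOH in fresh feed = KOH in product, i.e. 1200×0.115 = (1−0.172)·S7·0.483.
S7 = 138/(0.483×0.828) = 345.07 t/h.
Recycle S9 = 0.172×345.07 = 59.351 t/h.
Combined feed S11 = 1200 + 59.351 = 1259.4 t/h.
Overhead S5 = S11 − S7 = 1259.4 − 345.07 = 914.29 t/h.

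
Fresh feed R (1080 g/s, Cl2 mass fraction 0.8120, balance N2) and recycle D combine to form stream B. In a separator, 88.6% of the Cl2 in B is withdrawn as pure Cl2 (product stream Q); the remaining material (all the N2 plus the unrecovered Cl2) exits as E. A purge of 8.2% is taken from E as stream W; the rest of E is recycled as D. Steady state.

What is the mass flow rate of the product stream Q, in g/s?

Cl2 in B: m_A = 1080×0.812 + (1−0.082)·(1−0.886)·m_A, so m_A = 876.96/0.8953 = 979.46 g/s.
Product Q = 0.886×979.46 = 867.8 g/s.

867.8 g/s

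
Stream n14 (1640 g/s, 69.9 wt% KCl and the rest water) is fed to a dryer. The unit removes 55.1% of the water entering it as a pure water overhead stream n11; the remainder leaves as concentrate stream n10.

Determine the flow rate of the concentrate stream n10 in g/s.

1368 g/s

water entering = 1640×0.301 = 493.64 g/s; overhead removed = 0.551×493.64 = 272 g/s.
Concentrate = 1640 − 272 = 1368 g/s.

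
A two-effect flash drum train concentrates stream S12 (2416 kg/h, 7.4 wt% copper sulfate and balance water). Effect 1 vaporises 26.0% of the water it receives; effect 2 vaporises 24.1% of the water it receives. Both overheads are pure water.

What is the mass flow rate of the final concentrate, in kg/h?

water in feed = 2416×0.926 = 2237.2 kg/h.
After stage 1: water left = (1−0.260)×2237.2 = 1655.5; stream total = 1834.3 kg/h.
After stage 2: water left = (1−0.241)×1655.5 = 1256.6; final concentrate = 1435.3 kg/h.

1435 kg/h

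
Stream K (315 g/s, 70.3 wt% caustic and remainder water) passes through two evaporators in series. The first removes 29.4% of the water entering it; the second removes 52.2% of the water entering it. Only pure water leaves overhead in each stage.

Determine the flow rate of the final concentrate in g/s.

water in feed = 315×0.297 = 93.555 g/s.
After stage 1: water left = (1−0.294)×93.555 = 66.05; stream total = 287.49 g/s.
After stage 2: water left = (1−0.522)×66.05 = 31.572; final concentrate = 253.02 g/s.

253 g/s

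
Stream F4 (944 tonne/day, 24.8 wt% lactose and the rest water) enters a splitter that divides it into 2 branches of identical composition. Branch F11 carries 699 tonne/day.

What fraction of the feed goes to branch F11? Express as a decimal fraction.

0.740

Fraction to F11 = 699/944 = 0.7405.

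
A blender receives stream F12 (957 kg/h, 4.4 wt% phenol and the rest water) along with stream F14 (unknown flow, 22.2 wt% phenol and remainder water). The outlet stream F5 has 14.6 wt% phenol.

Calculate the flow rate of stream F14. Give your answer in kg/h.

Let F14 be the unknown flow. Total out = 957 + F14.
phenol balance: 42.108 + 0.222·F14 = 0.146·(957 + F14)
(0.222 − 0.146)·F14 = 0.146×957 − 42.108 = 97.614
F14 = 97.614 / 0.076 = 1284.4 kg/h

1284 kg/h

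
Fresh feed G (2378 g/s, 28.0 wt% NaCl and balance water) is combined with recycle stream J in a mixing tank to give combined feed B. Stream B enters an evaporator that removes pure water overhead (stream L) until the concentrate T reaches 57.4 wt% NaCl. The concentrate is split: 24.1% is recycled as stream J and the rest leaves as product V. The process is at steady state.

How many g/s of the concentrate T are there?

1528 g/s

Overall NaCl balance (none leaves overhead): NaCl in fresh feed = NaCl in product, i.e. 2378×0.280 = (1−0.241)·T·0.574.
T = 665.84/(0.574×0.759) = 1528.3 g/s.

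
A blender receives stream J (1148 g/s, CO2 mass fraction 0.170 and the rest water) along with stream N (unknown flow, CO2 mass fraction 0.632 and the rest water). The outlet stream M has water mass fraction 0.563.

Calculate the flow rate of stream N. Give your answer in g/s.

1572 g/s

Let N be the unknown flow. Total out = 1148 + N.
water balance: 952.84 + 0.368·N = 0.563·(1148 + N)
(0.368 − 0.563)·N = 0.563×1148 − 952.84 = -306.52
N = -306.52 / -0.195 = 1571.9 g/s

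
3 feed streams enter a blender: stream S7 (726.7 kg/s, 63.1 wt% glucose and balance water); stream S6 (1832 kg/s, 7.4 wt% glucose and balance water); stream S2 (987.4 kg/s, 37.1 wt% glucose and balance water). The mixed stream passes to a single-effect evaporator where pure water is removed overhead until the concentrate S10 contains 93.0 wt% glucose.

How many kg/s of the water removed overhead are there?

glucose entering = 726.7×0.631 + 1832×0.074 + 987.4×0.371 = 960.44 kg/s.
All glucose reports to S10, so S10 = 960.44/0.930 = 1032.7 kg/s.
Total feed = 3546.1 kg/s; overhead = 3546.1 − 1032.7 = 2513.4 kg/s.

2513 kg/s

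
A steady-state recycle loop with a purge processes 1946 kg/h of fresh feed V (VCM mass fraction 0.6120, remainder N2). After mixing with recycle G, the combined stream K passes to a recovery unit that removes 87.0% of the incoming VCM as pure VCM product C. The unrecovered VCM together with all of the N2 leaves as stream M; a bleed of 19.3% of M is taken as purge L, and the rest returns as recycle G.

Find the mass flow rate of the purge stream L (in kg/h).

788.4 kg/h

N2 enters only via V and leaves only via the purge: 1946×0.388 = 0.193×(N2 in M), and the recovery unit passes all N2, so N2 in K = N2 in M = 3912.2 kg/h.
VCM in K: m_A = 1946×0.612 + (1−0.193)·(1−0.870)·m_A, so m_A = 1191/0.8951 = 1330.5 kg/h.
M = (1−0.870)×1330.5 + 3912.2 = 4085.1 kg/h.
Purge L = 0.193×4085.1 = 788.43 kg/h.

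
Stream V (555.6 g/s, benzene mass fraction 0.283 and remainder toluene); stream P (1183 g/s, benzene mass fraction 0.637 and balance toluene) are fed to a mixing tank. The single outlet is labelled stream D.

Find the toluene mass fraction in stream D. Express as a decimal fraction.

Total flow out = 555.6 + 1183 = 1738.6 g/s.
toluene in = 555.6×0.717 + 1183×0.363 = 827.79 g/s.
toluene mass fraction in D = 827.79/1738.6 = 0.476.

0.476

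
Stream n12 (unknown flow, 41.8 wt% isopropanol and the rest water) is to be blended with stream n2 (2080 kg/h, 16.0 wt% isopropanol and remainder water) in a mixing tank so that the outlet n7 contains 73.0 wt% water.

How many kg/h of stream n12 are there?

1546 kg/h

Let n12 be the unknown flow. Total out = 2080 + n12.
water balance: 1747.2 + 0.582·n12 = 0.730·(2080 + n12)
(0.582 − 0.730)·n12 = 0.730×2080 − 1747.2 = -228.8
n12 = -228.8 / -0.148 = 1545.9 kg/h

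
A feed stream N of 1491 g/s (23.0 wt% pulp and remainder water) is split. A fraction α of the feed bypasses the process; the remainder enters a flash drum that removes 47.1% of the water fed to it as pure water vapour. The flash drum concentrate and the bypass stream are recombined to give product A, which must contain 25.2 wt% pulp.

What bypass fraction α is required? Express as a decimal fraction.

0.759

All 1491×0.230 = 342.93 g/s of pulp reaches A, so A = 342.93/0.252 = 1360.8 g/s and vapour = 130.17 g/s.
The evaporator receives (1−α)·1491 of feed at 0.770 water and removes 0.471 of that water:
0.471×0.770×(1−α)×1491 = 130.17
(1−α) = 130.17/540.74 = 0.2407;  α = 0.7593.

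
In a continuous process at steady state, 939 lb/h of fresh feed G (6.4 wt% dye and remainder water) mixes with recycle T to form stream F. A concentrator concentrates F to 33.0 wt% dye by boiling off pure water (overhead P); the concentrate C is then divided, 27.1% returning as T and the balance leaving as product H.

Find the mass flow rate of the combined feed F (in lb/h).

1007 lb/h

Overall dye balance (none leaves overhead): dye in fresh feed = dye in product, i.e. 939×0.064 = (1−0.271)·C·0.330.
C = 60.096/(0.330×0.729) = 249.81 lb/h.
Recycle T = 0.271×249.81 = 67.698 lb/h.
Combined feed F = 939 + 67.698 = 1006.7 lb/h.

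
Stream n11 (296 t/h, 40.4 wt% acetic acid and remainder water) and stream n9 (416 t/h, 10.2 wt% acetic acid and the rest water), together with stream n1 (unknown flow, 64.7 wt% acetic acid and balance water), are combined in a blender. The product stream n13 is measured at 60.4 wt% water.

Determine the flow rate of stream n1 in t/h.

Let n1 be the unknown flow. Total out = 712 + n1.
water balance: 549.98 + 0.353·n1 = 0.604·(712 + n1)
(0.353 − 0.604)·n1 = 0.604×712 − 549.98 = -119.94
n1 = -119.94 / -0.251 = 477.83 t/h

477.8 t/h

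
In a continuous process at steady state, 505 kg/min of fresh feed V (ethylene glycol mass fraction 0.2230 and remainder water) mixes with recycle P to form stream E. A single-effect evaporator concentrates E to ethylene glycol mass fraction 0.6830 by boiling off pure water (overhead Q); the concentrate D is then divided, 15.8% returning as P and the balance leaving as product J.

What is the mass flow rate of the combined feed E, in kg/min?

Overall ethylene glycol balance (none leaves overhead): ethylene glycol in fresh feed = ethylene glycol in product, i.e. 505×0.223 = (1−0.158)·D·0.683.
D = 112.61/(0.683×0.842) = 195.82 kg/min.
Recycle P = 0.158×195.82 = 30.94 kg/min.
Combined feed E = 505 + 30.94 = 535.94 kg/min.

535.9 kg/min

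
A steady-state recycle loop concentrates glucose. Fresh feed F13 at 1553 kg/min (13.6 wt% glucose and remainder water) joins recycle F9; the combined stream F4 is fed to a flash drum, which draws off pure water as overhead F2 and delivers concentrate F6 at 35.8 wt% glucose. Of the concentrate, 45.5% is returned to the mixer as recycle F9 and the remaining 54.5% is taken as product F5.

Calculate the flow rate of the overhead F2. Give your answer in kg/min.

963 kg/min

Overall glucose balance (none leaves overhead): glucose in fresh feed = glucose in product, i.e. 1553×0.136 = (1−0.455)·F6·0.358.
F6 = 211.21/(0.358×0.545) = 1082.5 kg/min.
Recycle F9 = 0.455×1082.5 = 492.54 kg/min.
Combined feed F4 = 1553 + 492.54 = 2045.5 kg/min.
Overhead F2 = F4 − F6 = 2045.5 − 1082.5 = 963.03 kg/min.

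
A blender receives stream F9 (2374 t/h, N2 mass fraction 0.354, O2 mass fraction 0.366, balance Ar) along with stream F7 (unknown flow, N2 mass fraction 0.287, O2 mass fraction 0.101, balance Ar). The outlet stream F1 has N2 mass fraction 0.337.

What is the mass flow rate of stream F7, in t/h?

807.2 t/h

Let F7 be the unknown flow. Total out = 2374 + F7.
N2 balance: 840.4 + 0.287·F7 = 0.337·(2374 + F7)
(0.287 − 0.337)·F7 = 0.337×2374 − 840.4 = -40.358
F7 = -40.358 / -0.050 = 807.16 t/h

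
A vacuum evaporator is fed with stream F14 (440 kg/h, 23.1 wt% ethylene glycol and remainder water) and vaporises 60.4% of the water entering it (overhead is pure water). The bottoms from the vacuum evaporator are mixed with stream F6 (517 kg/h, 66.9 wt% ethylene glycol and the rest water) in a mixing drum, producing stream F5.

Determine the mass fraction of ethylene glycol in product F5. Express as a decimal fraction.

Vapour removed = 0.604×0.769×440 = 204.37 kg/h; concentrate = 235.63 kg/h.
ethylene glycol reaching the mixer = 101.64 (from concentrate) + 517×0.669 = 447.51 kg/h.
Product flow = 235.63 + 517 = 752.63 kg/h; ethylene glycol fraction = 0.595.

0.595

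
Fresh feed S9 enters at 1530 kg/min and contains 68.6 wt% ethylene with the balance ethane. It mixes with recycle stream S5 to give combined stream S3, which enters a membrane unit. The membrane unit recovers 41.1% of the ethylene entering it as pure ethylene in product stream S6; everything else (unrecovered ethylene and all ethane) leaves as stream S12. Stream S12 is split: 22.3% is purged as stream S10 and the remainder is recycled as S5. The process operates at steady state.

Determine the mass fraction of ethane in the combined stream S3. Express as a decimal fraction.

ethane enters only via S9 and leaves only via the purge: 1530×0.314 = 0.223×(ethane in S12), and the membrane unit passes all ethane, so ethane in S3 = ethane in S12 = 2154.3 kg/min.
ethylene in S3: m_A = 1530×0.686 + (1−0.223)·(1−0.411)·m_A, so m_A = 1049.6/0.5423 = 1935.3 kg/min.
S3 = 1935.3 + 2154.3 = 4089.6 kg/min.
ethane fraction in S3 = 2154.3/4089.6 = 0.527.

0.527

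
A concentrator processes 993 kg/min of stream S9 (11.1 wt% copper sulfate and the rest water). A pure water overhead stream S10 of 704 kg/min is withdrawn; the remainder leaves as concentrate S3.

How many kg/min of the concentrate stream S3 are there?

Concentrate = 993 − 704 = 289 kg/min.

289 kg/min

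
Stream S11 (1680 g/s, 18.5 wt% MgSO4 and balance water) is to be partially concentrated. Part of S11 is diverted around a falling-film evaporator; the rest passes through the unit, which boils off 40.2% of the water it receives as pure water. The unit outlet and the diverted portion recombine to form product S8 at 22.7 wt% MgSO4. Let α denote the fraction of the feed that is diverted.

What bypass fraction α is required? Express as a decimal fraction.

0.435

All 1680×0.185 = 310.8 g/s of MgSO4 reaches S8, so S8 = 310.8/0.227 = 1369.2 g/s and vapour = 310.84 g/s.
The evaporator receives (1−α)·1680 of feed at 0.815 water and removes 0.402 of that water:
0.402×0.815×(1−α)×1680 = 310.84
(1−α) = 310.84/550.42 = 0.5647;  α = 0.4353.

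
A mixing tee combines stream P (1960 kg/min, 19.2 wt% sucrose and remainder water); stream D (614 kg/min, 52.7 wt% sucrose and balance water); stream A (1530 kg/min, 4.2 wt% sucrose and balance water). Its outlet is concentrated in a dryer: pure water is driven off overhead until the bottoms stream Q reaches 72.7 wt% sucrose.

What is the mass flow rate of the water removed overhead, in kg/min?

3053 kg/min

sucrose entering = 1960×0.192 + 614×0.527 + 1530×0.042 = 764.16 kg/min.
All sucrose reports to Q, so Q = 764.16/0.727 = 1051.1 kg/min.
Total feed = 4104 kg/min; overhead = 4104 − 1051.1 = 3052.9 kg/min.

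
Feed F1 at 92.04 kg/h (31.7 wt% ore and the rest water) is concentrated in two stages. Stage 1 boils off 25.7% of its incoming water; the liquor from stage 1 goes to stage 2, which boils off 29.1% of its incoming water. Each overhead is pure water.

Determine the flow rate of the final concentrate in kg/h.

62.29 kg/h

water in feed = 92.04×0.683 = 62.863 kg/h.
After stage 1: water left = (1−0.257)×62.863 = 46.707; stream total = 75.884 kg/h.
After stage 2: water left = (1−0.291)×46.707 = 33.116; final concentrate = 62.292 kg/h.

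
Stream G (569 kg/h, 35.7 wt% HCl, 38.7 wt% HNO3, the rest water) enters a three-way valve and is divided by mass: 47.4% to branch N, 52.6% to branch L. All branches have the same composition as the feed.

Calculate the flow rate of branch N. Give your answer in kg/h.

269.7 kg/h

Branch N flow = 0.474×569 = 269.71 kg/h.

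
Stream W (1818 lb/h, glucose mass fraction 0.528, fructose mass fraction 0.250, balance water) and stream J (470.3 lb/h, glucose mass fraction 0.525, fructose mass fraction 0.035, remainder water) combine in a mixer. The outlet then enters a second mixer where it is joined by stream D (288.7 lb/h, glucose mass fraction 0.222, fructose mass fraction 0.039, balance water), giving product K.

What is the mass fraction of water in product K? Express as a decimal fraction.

Overall, product flow = 2577 lb/h.
water in = 1818×0.222 + 470.3×0.440 + 288.7×0.739 = 823.88 lb/h.
water fraction in K = 0.320.

0.320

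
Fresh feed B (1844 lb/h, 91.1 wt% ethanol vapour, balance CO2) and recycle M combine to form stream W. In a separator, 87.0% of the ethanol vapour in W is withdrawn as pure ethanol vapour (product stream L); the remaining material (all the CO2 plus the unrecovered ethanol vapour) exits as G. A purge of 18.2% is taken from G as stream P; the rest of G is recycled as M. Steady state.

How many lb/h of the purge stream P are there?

208.6 lb/h

CO2 enters only via B and leaves only via the purge: 1844×0.089 = 0.182×(CO2 in G), and the separator passes all CO2, so CO2 in W = CO2 in G = 901.74 lb/h.
ethanol vapour in W: m_A = 1844×0.911 + (1−0.182)·(1−0.870)·m_A, so m_A = 1679.9/0.8937 = 1879.8 lb/h.
G = (1−0.870)×1879.8 + 901.74 = 1146.1 lb/h.
Purge P = 0.182×1146.1 = 208.59 lb/h.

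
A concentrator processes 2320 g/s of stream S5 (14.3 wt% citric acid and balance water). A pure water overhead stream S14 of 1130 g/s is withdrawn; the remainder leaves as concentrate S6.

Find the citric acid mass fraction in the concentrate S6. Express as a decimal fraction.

citric acid is not removed: 2320×0.143 = 331.76 g/s of citric acid enters S6.
Concentrate = 2320 − 1130 = 1190 g/s.
Mass fraction = 331.76/1190 = 0.2788.

0.2788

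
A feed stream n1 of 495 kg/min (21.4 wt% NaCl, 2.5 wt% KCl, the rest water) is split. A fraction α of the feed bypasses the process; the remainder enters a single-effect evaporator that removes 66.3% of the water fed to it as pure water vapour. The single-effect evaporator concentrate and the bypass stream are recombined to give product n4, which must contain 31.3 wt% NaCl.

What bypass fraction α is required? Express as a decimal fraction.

0.373

All 495×0.214 = 105.93 kg/min of NaCl reaches n4, so n4 = 105.93/0.313 = 338.43 kg/min and vapour = 156.57 kg/min.
The evaporator receives (1−α)·495 of feed at 0.761 water and removes 0.663 of that water:
0.663×0.761×(1−α)×495 = 156.57
(1−α) = 156.57/249.75 = 0.6269;  α = 0.3731.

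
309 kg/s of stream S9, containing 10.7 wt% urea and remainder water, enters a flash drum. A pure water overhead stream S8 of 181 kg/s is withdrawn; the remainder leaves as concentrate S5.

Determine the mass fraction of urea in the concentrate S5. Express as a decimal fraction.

0.258

urea is not removed: 309×0.107 = 33.063 kg/s of urea enters S5.
Concentrate = 309 − 181 = 128 kg/s.
Mass fraction = 33.063/128 = 0.258.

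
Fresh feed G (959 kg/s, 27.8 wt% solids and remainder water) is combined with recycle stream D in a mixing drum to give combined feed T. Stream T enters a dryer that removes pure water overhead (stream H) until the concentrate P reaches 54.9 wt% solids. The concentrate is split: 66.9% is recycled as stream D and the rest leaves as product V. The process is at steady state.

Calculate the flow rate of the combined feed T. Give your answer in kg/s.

1940 kg/s

Overall solids balance (none leaves overhead): solids in fresh feed = solids in product, i.e. 959×0.278 = (1−0.669)·P·0.549.
P = 266.6/(0.549×0.331) = 1467.1 kg/s.
Recycle D = 0.669×1467.1 = 981.5 kg/s.
Combined feed T = 959 + 981.5 = 1940.5 kg/s.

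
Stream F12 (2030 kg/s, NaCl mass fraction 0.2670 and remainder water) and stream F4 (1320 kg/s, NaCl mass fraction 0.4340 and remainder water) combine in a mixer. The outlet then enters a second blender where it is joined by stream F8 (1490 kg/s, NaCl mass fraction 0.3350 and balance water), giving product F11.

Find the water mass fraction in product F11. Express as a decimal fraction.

Overall, product flow = 4840 kg/s.
water in = 2030×0.733 + 1320×0.566 + 1490×0.665 = 3226 kg/s.
water fraction in F11 = 0.6665.

0.6665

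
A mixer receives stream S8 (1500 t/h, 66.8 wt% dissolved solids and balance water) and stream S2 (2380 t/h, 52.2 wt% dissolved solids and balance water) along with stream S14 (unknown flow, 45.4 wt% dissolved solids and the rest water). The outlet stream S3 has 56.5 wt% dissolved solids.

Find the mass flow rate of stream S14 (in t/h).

469.9 t/h

Let S14 be the unknown flow. Total out = 3880 + S14.
dissolved solids balance: 2244.4 + 0.454·S14 = 0.565·(3880 + S14)
(0.454 − 0.565)·S14 = 0.565×3880 − 2244.4 = -52.16
S14 = -52.16 / -0.111 = 469.91 t/h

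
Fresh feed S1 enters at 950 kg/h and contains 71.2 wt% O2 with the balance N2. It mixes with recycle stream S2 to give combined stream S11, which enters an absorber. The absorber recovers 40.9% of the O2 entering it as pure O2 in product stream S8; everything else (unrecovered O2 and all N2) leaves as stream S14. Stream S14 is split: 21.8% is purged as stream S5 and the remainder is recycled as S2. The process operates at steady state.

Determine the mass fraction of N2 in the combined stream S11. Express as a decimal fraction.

N2 enters only via S1 and leaves only via the purge: 950×0.288 = 0.218×(N2 in S14), and the absorber passes all N2, so N2 in S11 = N2 in S14 = 1255 kg/h.
O2 in S11: m_A = 950×0.712 + (1−0.218)·(1−0.409)·m_A, so m_A = 676.4/0.5378 = 1257.6 kg/h.
S11 = 1257.6 + 1255 = 2512.7 kg/h.
N2 fraction in S11 = 1255/2512.7 = 0.499.

0.499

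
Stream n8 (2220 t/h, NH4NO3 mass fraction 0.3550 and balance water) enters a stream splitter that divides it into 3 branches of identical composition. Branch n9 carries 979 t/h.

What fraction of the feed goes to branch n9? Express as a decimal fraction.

Fraction to n9 = 979/2220 = 0.4410.

0.441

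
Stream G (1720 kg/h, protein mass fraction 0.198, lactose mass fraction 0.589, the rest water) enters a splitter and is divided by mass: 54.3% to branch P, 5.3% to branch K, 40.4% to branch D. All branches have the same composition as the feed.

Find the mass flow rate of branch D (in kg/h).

Branch D flow = 0.404×1720 = 694.88 kg/h.

694.9 kg/h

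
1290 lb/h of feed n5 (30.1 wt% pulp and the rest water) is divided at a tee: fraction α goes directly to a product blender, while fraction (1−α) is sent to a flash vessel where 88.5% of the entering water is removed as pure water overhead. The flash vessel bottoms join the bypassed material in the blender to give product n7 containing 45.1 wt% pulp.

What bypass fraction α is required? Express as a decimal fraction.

0.462

All 1290×0.301 = 388.29 lb/h of pulp reaches n7, so n7 = 388.29/0.451 = 860.95 lb/h and vapour = 429.05 lb/h.
The evaporator receives (1−α)·1290 of feed at 0.699 water and removes 0.885 of that water:
0.885×0.699×(1−α)×1290 = 429.05
(1−α) = 429.05/798.01 = 0.5376;  α = 0.4624.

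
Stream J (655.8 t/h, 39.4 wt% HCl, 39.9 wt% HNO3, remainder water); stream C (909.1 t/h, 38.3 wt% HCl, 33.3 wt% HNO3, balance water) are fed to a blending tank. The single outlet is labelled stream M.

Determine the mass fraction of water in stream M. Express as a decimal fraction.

Total flow out = 655.8 + 909.1 = 1564.9 t/h.
water in = 655.8×0.207 + 909.1×0.284 = 393.93 t/h.
water mass fraction in M = 393.93/1564.9 = 0.252.

0.252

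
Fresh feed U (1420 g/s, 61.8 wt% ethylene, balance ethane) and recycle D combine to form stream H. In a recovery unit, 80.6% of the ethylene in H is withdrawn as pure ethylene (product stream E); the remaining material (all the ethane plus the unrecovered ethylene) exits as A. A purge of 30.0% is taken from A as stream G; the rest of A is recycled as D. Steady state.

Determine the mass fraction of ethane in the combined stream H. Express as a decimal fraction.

ethane enters only via U and leaves only via the purge: 1420×0.382 = 0.300×(ethane in A), and the recovery unit passes all ethane, so ethane in H = ethane in A = 1808.1 g/s.
ethylene in H: m_A = 1420×0.618 + (1−0.300)·(1−0.806)·m_A, so m_A = 877.56/0.8642 = 1015.5 g/s.
H = 1015.5 + 1808.1 = 2823.6 g/s.
ethane fraction in H = 1808.1/2823.6 = 0.6404.

0.6404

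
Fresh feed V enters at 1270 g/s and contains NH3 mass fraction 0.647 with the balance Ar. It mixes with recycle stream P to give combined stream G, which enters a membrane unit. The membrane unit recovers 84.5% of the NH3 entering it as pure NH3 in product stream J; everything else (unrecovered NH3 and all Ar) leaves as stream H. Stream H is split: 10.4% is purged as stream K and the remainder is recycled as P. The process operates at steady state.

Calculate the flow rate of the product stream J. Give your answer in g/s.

806.3 g/s

NH3 in G: m_A = 1270×0.647 + (1−0.104)·(1−0.845)·m_A, so m_A = 821.69/0.8611 = 954.21 g/s.
Product J = 0.845×954.21 = 806.31 g/s.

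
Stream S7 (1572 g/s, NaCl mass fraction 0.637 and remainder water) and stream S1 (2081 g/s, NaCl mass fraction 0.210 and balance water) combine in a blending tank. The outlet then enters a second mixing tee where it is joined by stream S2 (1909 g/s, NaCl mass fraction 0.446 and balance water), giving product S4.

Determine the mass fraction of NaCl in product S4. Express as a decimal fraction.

Overall, product flow = 5562 g/s.
NaCl in = 1572×0.637 + 2081×0.210 + 1909×0.446 = 2289.8 g/s.
NaCl fraction in S4 = 0.412.

0.412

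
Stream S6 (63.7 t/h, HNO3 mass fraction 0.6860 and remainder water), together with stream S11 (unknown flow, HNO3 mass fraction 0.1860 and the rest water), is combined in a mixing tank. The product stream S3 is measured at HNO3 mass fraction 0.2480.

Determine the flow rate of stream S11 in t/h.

450 t/h

Let S11 be the unknown flow. Total out = 63.7 + S11.
HNO3 balance: 43.698 + 0.186·S11 = 0.248·(63.7 + S11)
(0.186 − 0.248)·S11 = 0.248×63.7 − 43.698 = -27.901
S11 = -27.901 / -0.062 = 450.01 t/h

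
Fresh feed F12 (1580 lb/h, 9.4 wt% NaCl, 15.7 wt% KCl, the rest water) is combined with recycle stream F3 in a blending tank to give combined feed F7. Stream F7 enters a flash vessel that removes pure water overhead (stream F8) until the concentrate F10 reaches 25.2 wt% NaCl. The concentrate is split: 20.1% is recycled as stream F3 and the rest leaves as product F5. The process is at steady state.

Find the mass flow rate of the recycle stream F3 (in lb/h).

Overall NaCl balance (none leaves overhead): NaCl in fresh feed = NaCl in product, i.e. 1580×0.094 = (1−0.201)·F10·0.252.
F10 = 148.52/(0.252×0.799) = 737.63 lb/h.
Recycle F3 = 0.201×737.63 = 148.26 lb/h.

148.3 lb/h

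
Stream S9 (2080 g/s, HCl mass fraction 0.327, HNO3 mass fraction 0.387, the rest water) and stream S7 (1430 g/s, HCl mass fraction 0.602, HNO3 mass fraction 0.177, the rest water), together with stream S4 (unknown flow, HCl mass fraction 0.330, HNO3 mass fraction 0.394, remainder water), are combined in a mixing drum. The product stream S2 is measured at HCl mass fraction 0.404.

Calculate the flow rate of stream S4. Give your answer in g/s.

Let S4 be the unknown flow. Total out = 3510 + S4.
HCl balance: 1541 + 0.330·S4 = 0.404·(3510 + S4)
(0.330 − 0.404)·S4 = 0.404×3510 − 1541 = -122.98
S4 = -122.98 / -0.074 = 1661.9 g/s

1662 g/s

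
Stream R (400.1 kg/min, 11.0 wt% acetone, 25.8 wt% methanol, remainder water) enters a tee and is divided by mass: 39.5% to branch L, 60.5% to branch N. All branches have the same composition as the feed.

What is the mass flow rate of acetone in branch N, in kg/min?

Branch N total = 0.605×400.1 = 242.06 kg/min.
acetone in N = 0.110×242.06 = 26.627 kg/min.

26.63 kg/min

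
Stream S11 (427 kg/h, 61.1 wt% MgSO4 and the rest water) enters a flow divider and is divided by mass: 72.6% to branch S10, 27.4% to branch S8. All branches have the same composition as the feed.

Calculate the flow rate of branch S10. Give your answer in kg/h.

Branch S10 flow = 0.726×427 = 310 kg/h.

310 kg/h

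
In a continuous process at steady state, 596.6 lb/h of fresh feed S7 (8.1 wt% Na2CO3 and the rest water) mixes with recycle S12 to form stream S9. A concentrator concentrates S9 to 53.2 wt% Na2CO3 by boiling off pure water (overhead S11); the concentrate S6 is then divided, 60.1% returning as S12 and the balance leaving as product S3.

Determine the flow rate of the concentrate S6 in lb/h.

Overall Na2CO3 balance (none leaves overhead): Na2CO3 in fresh feed = Na2CO3 in product, i.e. 596.6×0.081 = (1−0.601)·S6·0.532.
S6 = 48.325/(0.532×0.399) = 227.66 lb/h.

227.7 lb/h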